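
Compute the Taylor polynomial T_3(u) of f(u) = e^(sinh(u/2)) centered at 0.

Plug the Maclaurin series of the inner function into that of the outer and collect terms.

u^3/24 + u^2/8 + u/2 + 1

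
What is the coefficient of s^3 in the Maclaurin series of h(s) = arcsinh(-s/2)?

1/48

Differentiate repeatedly and evaluate at the center.
h(0) = 0
h′(0) = -1/2
h′′(0) = 0
h′′′(0) = 1/8
So c_3 = h′′′(0)/3! = 1/48.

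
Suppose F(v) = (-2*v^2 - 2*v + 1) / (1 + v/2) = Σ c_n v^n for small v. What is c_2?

Distribute the polynomial across the series and collect like powers.
[v^0] = 1;  [v^1] = -5/2;  [v^2] = -3/4.

-3/4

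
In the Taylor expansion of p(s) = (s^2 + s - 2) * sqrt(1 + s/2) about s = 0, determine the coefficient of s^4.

-19/1024

Multiply each power in the prefactor through the base expansion.
[s^0] = -2;  [s^1] = 1/2;  [s^2] = 21/16;  [s^3] = 13/64;  [s^4] = -19/1024.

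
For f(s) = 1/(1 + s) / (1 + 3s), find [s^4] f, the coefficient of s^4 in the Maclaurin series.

Multiply the two series term by term and collect like powers.
f(0) = 1
f′(0) = -4
f′′(0) = 26
f′′′(0) = -240
f^(4)(0) = 2904
So c_4 = f^(4)(0)/4! = 121.

121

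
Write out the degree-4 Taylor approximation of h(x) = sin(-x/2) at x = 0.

x^3/48 - x/2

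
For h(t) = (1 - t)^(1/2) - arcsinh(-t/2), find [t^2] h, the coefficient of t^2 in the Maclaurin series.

-1/8

Expand each term separately and add.
[t^0] = 1;  [t^1] = 0;  [t^2] = -1/8.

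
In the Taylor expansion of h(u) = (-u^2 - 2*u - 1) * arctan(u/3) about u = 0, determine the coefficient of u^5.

Distribute the polynomial across the series and collect like powers.
[u^0] = 0;  [u^1] = -1/3;  [u^2] = -2/3;  [u^3] = -26/81;  [u^4] = 2/81;  [u^5] = 14/1215.

14/1215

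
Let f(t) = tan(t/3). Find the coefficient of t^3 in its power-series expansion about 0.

c_3 = f′′′(0)/3! = 1/81.

1/81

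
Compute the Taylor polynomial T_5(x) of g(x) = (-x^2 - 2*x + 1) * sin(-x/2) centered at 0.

-27*x^5/1280 - x^4/24 + 25*x^3/48 + x^2 - x/2

Multiply each power in the prefactor through the base expansion.
g(0) = 0
g′(0) = -1/2
g′′(0) = 2
g′′′(0) = 25/8
g^(4)(0) = -1
g^(5)(0) = -81/32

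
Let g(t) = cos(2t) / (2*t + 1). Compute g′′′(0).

Multiply the numerator's expansion by the denominator's geometric series.
From the series, [t^3] g = -4; multiply by 3! = 6 to get -24.

-24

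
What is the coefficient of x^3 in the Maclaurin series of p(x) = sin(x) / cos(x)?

1/3

Invert the denominator's series and multiply.
p(0) = 0
p′(0) = 1
p′′(0) = 0
p′′′(0) = 2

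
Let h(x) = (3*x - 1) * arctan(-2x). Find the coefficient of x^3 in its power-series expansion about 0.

Shift and add copies of the series according to the polynomial's terms.
h(0) = 0
h′(0) = 2
h′′(0) = -12
h′′′(0) = -16
So c_3 = h′′′(0)/3! = -8/3.

-8/3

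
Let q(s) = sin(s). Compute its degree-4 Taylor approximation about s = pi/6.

Use the known series and substitute for the argument.
[(s - pi/6)^0] = 1/2;  [(s - pi/6)^1] = sqrt(3)/2;  [(s - pi/6)^2] = -1/4;  [(s - pi/6)^3] = -sqrt(3)/12;  [(s - pi/6)^4] = 1/48.

(s - pi/6)^4/48 - sqrt(3)*(s - pi/6)^3/12 - (s - pi/6)^2/4 + sqrt(3)*(s - pi/6)/2 + 1/2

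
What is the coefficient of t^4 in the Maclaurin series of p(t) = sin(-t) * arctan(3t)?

Expand each factor separately, then convolve coefficients.
p(0) = 0
p′(0) = 0
p′′(0) = -6
p′′′(0) = 0
p^(4)(0) = 228
So c_4 = p^(4)(0)/4! = 19/2.

19/2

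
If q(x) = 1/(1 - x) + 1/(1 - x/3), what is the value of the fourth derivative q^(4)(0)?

656/27

Combine the two series term by term.
From the series, [x^4] q = 82/81; multiply by 4! = 24 to get 656/27.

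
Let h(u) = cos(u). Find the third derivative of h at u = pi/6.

1/2

Use the known series and substitute for the argument.
From the series, [(u - pi/6)^3] h = 1/12; multiply by 3! = 6 to get 1/2.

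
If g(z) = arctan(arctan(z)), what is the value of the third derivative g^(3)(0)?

-4

Compose series: expand the inner function first, then feed it into the outer expansion.
The coefficient of z^3 in the expansion is -2/3, so g′′′(0) = 3! * (-2/3) = -4.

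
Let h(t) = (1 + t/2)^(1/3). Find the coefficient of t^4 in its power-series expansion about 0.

-5/1944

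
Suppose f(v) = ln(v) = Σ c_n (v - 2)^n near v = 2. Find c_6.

f(2) = ln(2)
f′(2) = 1/2
f′′(2) = -1/4
f′′′(2) = 1/4
f^(4)(2) = -3/8
f^(5)(2) = 3/4
f^(6)(2) = -15/8
Then c_k = f^(k)(2)/k! gives each Taylor coefficient.

-1/384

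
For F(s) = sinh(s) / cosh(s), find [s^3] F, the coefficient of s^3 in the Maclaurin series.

-1/3

Invert the denominator's series and multiply.
F(0) = 0
F′(0) = 1
F′′(0) = 0
F′′′(0) = -2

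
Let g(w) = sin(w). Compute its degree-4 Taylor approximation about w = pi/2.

Differentiate repeatedly and evaluate at the center.
[(w - pi/2)^0] = 1;  [(w - pi/2)^1] = 0;  [(w - pi/2)^2] = -1/2;  [(w - pi/2)^3] = 0;  [(w - pi/2)^4] = 1/24.

(w - pi/2)^4/24 - (w - pi/2)^2/2 + 1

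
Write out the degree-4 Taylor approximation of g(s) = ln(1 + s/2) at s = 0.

Apply the Taylor formula c_k = f^(k)(a)/k!.
g(0) = 0
g′(0) = 1/2
g′′(0) = -1/4
g′′′(0) = 1/4
g^(4)(0) = -3/8
Then c_k = g^(k)(0)/k! gives each Taylor coefficient.

-s^4/64 + s^3/24 - s^2/8 + s/2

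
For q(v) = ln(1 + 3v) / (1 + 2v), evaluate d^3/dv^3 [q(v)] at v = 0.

Multiply the two series term by term and collect like powers.
From the series, [v^3] q = 30; multiply by 3! = 6 to get 180.

180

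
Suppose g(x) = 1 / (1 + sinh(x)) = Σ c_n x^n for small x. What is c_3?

Expand as Σ (-1)^k u^k with u equal to the inner function's series.
[x^0] = 1;  [x^1] = -1;  [x^2] = 1;  [x^3] = -7/6.

-7/6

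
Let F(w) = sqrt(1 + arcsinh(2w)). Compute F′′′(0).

Substitute the inner expansion into the outer series and collect powers.
From the series, [w^3] F = -1/6; multiply by 3! = 6 to get -1.

-1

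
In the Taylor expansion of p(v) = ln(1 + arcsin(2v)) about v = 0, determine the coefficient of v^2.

Plug the Maclaurin series of the inner function into that of the outer and collect terms.
p(0) = 0
p′(0) = 2
p′′(0) = -4
Dividing each by k! gives the coefficients c_0, ..., c_2.

-2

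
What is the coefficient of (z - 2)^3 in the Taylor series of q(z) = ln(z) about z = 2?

1/24

[(z - 2)^0] = ln(2);  [(z - 2)^1] = 1/2;  [(z - 2)^2] = -1/8;  [(z - 2)^3] = 1/24.
So c_3 = q′′′(2)/3! = 1/24.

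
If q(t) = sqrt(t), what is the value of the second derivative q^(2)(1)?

-1/4

From the series, [(t - 1)^2] q = -1/8; multiply by 2! = 2 to get -1/4.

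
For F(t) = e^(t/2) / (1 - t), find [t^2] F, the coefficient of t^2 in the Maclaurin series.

Take the Cauchy product of the two expansions.
F(0) = 1
F′(0) = 3/2
F′′(0) = 13/4
So c_2 = F′′(0)/2! = 13/8.

13/8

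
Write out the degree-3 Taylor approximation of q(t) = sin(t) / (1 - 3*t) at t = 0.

53*t^3/6 + 3*t^2 + t

Use 1/(1 - r) = Σ r^k on the denominator, then take the Cauchy product.
q(0) = 0
q′(0) = 1
q′′(0) = 6
q′′′(0) = 53
The Taylor polynomial is Σ q^(k)(0)/k! · t^k.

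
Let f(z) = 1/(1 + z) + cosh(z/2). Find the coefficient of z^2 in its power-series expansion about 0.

9/8

Add the two expansions coefficient-wise.
f(0) = 2
f′(0) = -1
f′′(0) = 9/4
So c_2 = f′′(0)/2! = 9/8.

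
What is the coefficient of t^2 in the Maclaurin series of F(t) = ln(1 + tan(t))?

Compose series: expand the inner function first, then feed it into the outer expansion.
F(0) = 0
F′(0) = 1
F′′(0) = -1
So c_2 = F′′(0)/2! = -1/2.

-1/2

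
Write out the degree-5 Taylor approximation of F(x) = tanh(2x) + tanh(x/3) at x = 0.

15554*x^5/3645 - 217*x^3/81 + 7*x/3

Add the two expansions coefficient-wise.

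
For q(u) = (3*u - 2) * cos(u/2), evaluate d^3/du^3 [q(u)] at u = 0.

Shift and add copies of the series according to the polynomial's terms.
From the series, [u^3] q = -3/8; multiply by 3! = 6 to get -9/4.

-9/4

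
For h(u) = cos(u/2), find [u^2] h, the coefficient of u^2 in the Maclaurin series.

-1/8

Compute the successive derivatives at the expansion point and divide by k!.
[u^0] = 1;  [u^1] = 0;  [u^2] = -1/8.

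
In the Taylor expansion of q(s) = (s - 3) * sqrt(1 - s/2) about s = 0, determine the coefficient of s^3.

-1/128

Multiply each power in the prefactor through the base expansion.
[s^0] = -3;  [s^1] = 7/4;  [s^2] = -5/32;  [s^3] = -1/128.
So c_3 = q′′′(0)/3! = -1/128.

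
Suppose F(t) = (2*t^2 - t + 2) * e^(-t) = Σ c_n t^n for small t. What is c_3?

Multiply each power in the prefactor through the base expansion.
F(0) = 2
F′(0) = -3
F′′(0) = 8
F′′′(0) = -17
Dividing each by k! gives the coefficients c_0, ..., c_3.

-17/6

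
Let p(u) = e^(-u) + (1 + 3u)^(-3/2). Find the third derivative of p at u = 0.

-2843/8

Combine the two series term by term.
From the series, [u^3] p = -2843/48; multiply by 3! = 6 to get -2843/8.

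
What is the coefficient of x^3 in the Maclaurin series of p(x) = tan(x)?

[x^0] = 0;  [x^1] = 1;  [x^2] = 0;  [x^3] = 1/3.

1/3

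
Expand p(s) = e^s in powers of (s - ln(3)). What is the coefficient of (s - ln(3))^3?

p(ln(3)) = 3
p′(ln(3)) = 3
p′′(ln(3)) = 3
p′′′(ln(3)) = 3

1/2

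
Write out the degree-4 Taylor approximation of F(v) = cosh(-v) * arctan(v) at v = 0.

v^3/6 + v

Take the Cauchy product of the two expansions.
[v^0] = 0;  [v^1] = 1;  [v^2] = 0;  [v^3] = 1/6;  [v^4] = 0.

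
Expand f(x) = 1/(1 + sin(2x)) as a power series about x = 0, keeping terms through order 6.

Let u equal the inner series; expand the outer function in u and truncate.

1088*x^6/45 - 244*x^5/15 + 32*x^4/3 - 20*x^3/3 + 4*x^2 - 2*x + 1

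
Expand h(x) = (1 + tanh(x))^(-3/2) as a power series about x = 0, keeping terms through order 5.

-921*x^5/1280 + 155*x^4/128 - 27*x^3/16 + 15*x^2/8 - 3*x/2 + 1

Plug the Maclaurin series of the inner function into that of the outer and collect terms.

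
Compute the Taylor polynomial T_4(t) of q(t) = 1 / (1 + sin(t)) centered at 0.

2*t^4/3 - 5*t^3/6 + t^2 - t + 1

Write 1/(1+u) = 1 - u + u^2 - u^3 + ... and substitute the series for u.
[t^0] = 1;  [t^1] = -1;  [t^2] = 1;  [t^3] = -5/6;  [t^4] = 2/3.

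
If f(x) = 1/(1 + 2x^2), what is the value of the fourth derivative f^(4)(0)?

96

The coefficient of x^4 in the expansion is 4, so f^(4)(0) = 4! * (4) = 96.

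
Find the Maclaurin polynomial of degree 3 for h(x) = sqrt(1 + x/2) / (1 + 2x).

Write out both Maclaurin series and multiply, keeping only the needed powers.
[x^0] = 1;  [x^1] = -7/4;  [x^2] = 111/32;  [x^3] = -887/128.

-887*x^3/128 + 111*x^2/32 - 7*x/4 + 1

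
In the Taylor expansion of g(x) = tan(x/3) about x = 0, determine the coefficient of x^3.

1/81

c_3 = g′′′(0)/3! = 1/81.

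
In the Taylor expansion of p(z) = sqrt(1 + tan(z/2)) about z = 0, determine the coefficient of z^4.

-47/6144

Plug the Maclaurin series of the inner function into that of the outer and collect terms.
p(0) = 1
p′(0) = 1/4
p′′(0) = -1/16
p′′′(0) = 11/64
p^(4)(0) = -47/256
So c_4 = p^(4)(0)/4! = -47/6144.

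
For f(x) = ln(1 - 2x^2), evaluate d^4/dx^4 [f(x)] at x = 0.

Use the known series and substitute for the argument.
The coefficient of x^4 in the expansion is -2, so f^(4)(0) = 4! * (-2) = -48.

-48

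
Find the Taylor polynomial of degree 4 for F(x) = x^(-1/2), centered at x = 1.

35*(x - 1)^4/128 - 5*(x - 1)^3/16 + 3*(x - 1)^2/8 - (x - 1)/2 + 1

Differentiate repeatedly and evaluate at the center.
[(x - 1)^0] = 1;  [(x - 1)^1] = -1/2;  [(x - 1)^2] = 3/8;  [(x - 1)^3] = -5/16;  [(x - 1)^4] = 35/128.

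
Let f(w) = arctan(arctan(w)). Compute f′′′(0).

Plug the Maclaurin series of the inner function into that of the outer and collect terms.
The coefficient of w^3 in the expansion is -2/3, so f′′′(0) = 3! * (-2/3) = -4.

-4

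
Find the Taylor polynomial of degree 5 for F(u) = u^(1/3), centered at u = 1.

22*(u - 1)^5/729 - 10*(u - 1)^4/243 + 5*(u - 1)^3/81 - (u - 1)^2/9 + (u - 1)/3 + 1

F(1) = 1
F′(1) = 1/3
F′′(1) = -2/9
F′′′(1) = 10/27
F^(4)(1) = -80/81
F^(5)(1) = 880/243
Then c_k = F^(k)(1)/k! gives each Taylor coefficient.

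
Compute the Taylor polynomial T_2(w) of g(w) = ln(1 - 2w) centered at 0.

-2*w^2 - 2*w

Apply the Taylor formula c_k = f^(k)(a)/k!.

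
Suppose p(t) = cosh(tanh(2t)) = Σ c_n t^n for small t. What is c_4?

Let u equal the inner series; expand the outer function in u and truncate.
p(0) = 1
p′(0) = 0
p′′(0) = 4
p′′′(0) = 0
p^(4)(0) = -112
Dividing each by k! gives the coefficients c_0, ..., c_4.

-14/3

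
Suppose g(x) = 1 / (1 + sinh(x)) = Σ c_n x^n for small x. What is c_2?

1

Expand as Σ (-1)^k u^k with u equal to the inner function's series.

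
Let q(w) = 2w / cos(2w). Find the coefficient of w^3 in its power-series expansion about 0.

Write the quotient as an unknown series and match coefficients against numerator = denominator · series.
[w^0] = 0;  [w^1] = 2;  [w^2] = 0;  [w^3] = 4.
So c_3 = q′′′(0)/3! = 4.

4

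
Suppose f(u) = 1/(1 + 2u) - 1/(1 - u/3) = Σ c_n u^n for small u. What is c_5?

-7777/243

Combine the two series term by term.
[u^0] = 0;  [u^1] = -7/3;  [u^2] = 35/9;  [u^3] = -217/27;  [u^4] = 1295/81;  [u^5] = -7777/243.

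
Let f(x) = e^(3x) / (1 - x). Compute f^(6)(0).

Expand each factor separately, then convolve coefficients.
From the series, [x^6] f = 1553/80; multiply by 6! = 720 to get 13977.

13977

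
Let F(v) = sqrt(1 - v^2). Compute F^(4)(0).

-3

From the series, [v^4] F = -1/8; multiply by 4! = 24 to get -3.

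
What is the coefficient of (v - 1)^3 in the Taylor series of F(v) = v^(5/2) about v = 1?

Apply the Taylor formula c_k = f^(k)(a)/k!.
F(1) = 1
F′(1) = 5/2
F′′(1) = 15/4
F′′′(1) = 15/8
So c_3 = F′′′(1)/3! = 5/16.

5/16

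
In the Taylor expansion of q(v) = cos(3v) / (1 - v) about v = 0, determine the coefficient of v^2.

-7/2

Multiply the two series term by term and collect like powers.
q(0) = 1
q′(0) = 1
q′′(0) = -7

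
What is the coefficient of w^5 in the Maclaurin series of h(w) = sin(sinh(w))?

-1/15

Let u equal the inner series; expand the outer function in u and truncate.
[w^0] = 0;  [w^1] = 1;  [w^2] = 0;  [w^3] = 0;  [w^4] = 0;  [w^5] = -1/15.
So c_5 = h^(5)(0)/5! = -1/15.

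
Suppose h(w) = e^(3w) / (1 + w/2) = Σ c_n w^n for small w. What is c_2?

13/4

Expand each factor separately, then convolve coefficients.
[w^0] = 1;  [w^1] = 5/2;  [w^2] = 13/4.
So c_2 = h′′(0)/2! = 13/4.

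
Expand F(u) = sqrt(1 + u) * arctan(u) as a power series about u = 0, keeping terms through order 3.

-11*u^3/24 + u^2/2 + u

Multiply the two series term by term and collect like powers.
[u^0] = 0;  [u^1] = 1;  [u^2] = 1/2;  [u^3] = -11/24.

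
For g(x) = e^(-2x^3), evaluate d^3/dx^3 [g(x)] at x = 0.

-12

The coefficient of x^3 in the expansion is -2, so g′′′(0) = 3! * (-2) = -12.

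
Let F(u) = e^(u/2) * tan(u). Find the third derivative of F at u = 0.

11/4

Take the Cauchy product of the two expansions.
The coefficient of u^3 in the expansion is 11/24, so F′′′(0) = 3! * (11/24) = 11/4.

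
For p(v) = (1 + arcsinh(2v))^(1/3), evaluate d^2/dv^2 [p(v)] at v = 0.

Substitute the inner expansion into the outer series and collect powers.
From the series, [v^2] p = -4/9; multiply by 2! = 2 to get -8/9.

-8/9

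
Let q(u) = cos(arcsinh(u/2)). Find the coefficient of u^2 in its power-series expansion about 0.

-1/8

Let u equal the inner series; expand the outer function in u and truncate.
[u^0] = 1;  [u^1] = 0;  [u^2] = -1/8.
So c_2 = q′′(0)/2! = -1/8.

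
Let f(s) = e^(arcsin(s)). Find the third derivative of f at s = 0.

Substitute the inner expansion into the outer series and collect powers.
The coefficient of s^3 in the expansion is 1/3, so f′′′(0) = 3! * (1/3) = 2.

2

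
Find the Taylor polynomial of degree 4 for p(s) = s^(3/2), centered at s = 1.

Differentiate repeatedly and evaluate at the center.
p(1) = 1
p′(1) = 3/2
p′′(1) = 3/4
p′′′(1) = -3/8
p^(4)(1) = 9/16
The Taylor polynomial is Σ p^(k)(1)/k! · (s - 1)^k.

3*(s - 1)^4/128 - (s - 1)^3/16 + 3*(s - 1)^2/8 + 3*(s - 1)/2 + 1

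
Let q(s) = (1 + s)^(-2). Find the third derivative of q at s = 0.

Use the known series and substitute for the argument.
The coefficient of s^3 in the expansion is -4, so q′′′(0) = 3! * (-4) = -24.

-24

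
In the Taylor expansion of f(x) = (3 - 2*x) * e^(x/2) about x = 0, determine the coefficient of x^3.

Multiply each power in the prefactor through the base expansion.
f(0) = 3
f′(0) = -1/2
f′′(0) = -5/4
f′′′(0) = -9/8
Dividing each by k! gives the coefficients c_0, ..., c_3.

-3/16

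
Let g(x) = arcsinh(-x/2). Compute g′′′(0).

1/8

The coefficient of x^3 in the expansion is 1/48, so g′′′(0) = 3! * (1/48) = 1/8.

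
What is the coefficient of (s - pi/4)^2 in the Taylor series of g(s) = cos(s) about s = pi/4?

-sqrt(2)/4

Apply the Taylor formula c_k = f^(k)(a)/k!.
g(pi/4) = sqrt(2)/2
g′(pi/4) = -sqrt(2)/2
g′′(pi/4) = -sqrt(2)/2
Then c_k = g^(k)(pi/4)/k! gives each Taylor coefficient.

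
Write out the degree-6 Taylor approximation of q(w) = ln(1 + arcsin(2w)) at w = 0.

-1216*w^6/45 + 212*w^5/15 - 20*w^4/3 + 4*w^3 - 2*w^2 + 2*w

Substitute the inner expansion into the outer series and collect powers.
q(0) = 0
q′(0) = 2
q′′(0) = -4
q′′′(0) = 24
q^(4)(0) = -160
q^(5)(0) = 1696
q^(6)(0) = -19456
Then c_k = q^(k)(0)/k! gives each Taylor coefficient.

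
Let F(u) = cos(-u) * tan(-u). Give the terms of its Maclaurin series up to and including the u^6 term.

-u^5/120 + u^3/6 - u

Take the Cauchy product of the two expansions.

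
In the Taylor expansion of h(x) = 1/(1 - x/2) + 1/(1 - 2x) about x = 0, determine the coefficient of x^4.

257/16

Expand each term separately and add.
h(0) = 2
h′(0) = 5/2
h′′(0) = 17/2
h′′′(0) = 195/4
h^(4)(0) = 771/2
So c_4 = h^(4)(0)/4! = 257/16.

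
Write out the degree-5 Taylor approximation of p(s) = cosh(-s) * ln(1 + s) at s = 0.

49*s^5/120 - s^4/2 + 5*s^3/6 - s^2/2 + s

Take the Cauchy product of the two expansions.
p(0) = 0
p′(0) = 1
p′′(0) = -1
p′′′(0) = 5
p^(4)(0) = -12
p^(5)(0) = 49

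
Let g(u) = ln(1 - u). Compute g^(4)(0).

-6

The coefficient of u^4 in the expansion is -1/4, so g^(4)(0) = 4! * (-1/4) = -6.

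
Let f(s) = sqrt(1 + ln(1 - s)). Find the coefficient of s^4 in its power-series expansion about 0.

-143/384

Plug the Maclaurin series of the inner function into that of the outer and collect terms.
[s^0] = 1;  [s^1] = -1/2;  [s^2] = -3/8;  [s^3] = -17/48;  [s^4] = -143/384.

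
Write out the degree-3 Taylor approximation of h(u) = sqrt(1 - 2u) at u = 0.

-u^3/2 - u^2/2 - u + 1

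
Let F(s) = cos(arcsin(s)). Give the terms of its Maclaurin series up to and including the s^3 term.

1 - s^2/2

Substitute the inner expansion into the outer series and collect powers.
F(0) = 1
F′(0) = 0
F′′(0) = -1
F′′′(0) = 0
The Taylor polynomial is Σ F^(k)(0)/k! · s^k.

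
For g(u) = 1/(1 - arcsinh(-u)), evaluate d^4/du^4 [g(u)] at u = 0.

16

Substitute the inner expansion into the outer series and collect powers.
From the series, [u^4] g = 2/3; multiply by 4! = 24 to get 16.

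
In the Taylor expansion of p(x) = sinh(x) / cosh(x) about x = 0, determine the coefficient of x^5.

2/15

Divide the numerator series by the denominator series (power-series long division).
[x^0] = 0;  [x^1] = 1;  [x^2] = 0;  [x^3] = -1/3;  [x^4] = 0;  [x^5] = 2/15.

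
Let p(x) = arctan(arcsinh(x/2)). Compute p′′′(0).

Substitute the inner expansion into the outer series and collect powers.
The coefficient of x^3 in the expansion is -1/16, so p′′′(0) = 3! * (-1/16) = -3/8.

-3/8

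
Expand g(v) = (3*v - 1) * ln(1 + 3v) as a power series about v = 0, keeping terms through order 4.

Multiply each power in the prefactor through the base expansion.
g(0) = 0
g′(0) = -3
g′′(0) = 27
g′′′(0) = -135
g^(4)(0) = 1134
Dividing each by k! gives the coefficients c_0, ..., c_4.

189*v^4/4 - 45*v^3/2 + 27*v^2/2 - 3*v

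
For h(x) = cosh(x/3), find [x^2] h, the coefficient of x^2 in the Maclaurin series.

[x^0] = 1;  [x^1] = 0;  [x^2] = 1/18.

1/18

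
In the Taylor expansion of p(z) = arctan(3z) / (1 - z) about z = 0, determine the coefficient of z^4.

Multiply the two series term by term and collect like powers.
p(0) = 0
p′(0) = 3
p′′(0) = 6
p′′′(0) = -36
p^(4)(0) = -144
Dividing each by k! gives the coefficients c_0, ..., c_4.

-6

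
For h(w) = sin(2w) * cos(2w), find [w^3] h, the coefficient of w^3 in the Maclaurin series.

Multiply the two series term by term and collect like powers.

-16/3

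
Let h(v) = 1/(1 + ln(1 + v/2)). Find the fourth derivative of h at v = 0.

Plug the Maclaurin series of the inner function into that of the outer and collect terms.
The coefficient of v^4 in the expansion is 11/48, so h^(4)(0) = 4! * (11/48) = 11/2.

11/2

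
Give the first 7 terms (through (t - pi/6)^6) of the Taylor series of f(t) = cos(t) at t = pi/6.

-sqrt(3)*(t - pi/6)^6/1440 - (t - pi/6)^5/240 + sqrt(3)*(t - pi/6)^4/48 + (t - pi/6)^3/12 - sqrt(3)*(t - pi/6)^2/4 - (t - pi/6)/2 + sqrt(3)/2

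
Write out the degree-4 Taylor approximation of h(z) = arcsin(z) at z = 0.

z^3/6 + z

Apply the Taylor formula c_k = f^(k)(a)/k!.
h(0) = 0
h′(0) = 1
h′′(0) = 0
h′′′(0) = 1
h^(4)(0) = 0
Dividing each by k! gives the coefficients c_0, ..., c_4.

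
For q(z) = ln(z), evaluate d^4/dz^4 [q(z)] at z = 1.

-6

Use the known series and substitute for the argument.
From the series, [(z - 1)^4] q = -1/4; multiply by 4! = 24 to get -6.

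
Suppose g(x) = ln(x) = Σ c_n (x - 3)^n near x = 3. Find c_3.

1/81

[(x - 3)^0] = ln(3);  [(x - 3)^1] = 1/3;  [(x - 3)^2] = -1/18;  [(x - 3)^3] = 1/81.
So c_3 = g′′′(3)/3! = 1/81.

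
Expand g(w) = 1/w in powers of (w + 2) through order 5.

-(w + 2)^5/64 - (w + 2)^4/32 - (w + 2)^3/16 - (w + 2)^2/8 - (w + 2)/4 - 1/2

Apply the Taylor formula c_k = f^(k)(a)/k!.
g(-2) = -1/2
g′(-2) = -1/4
g′′(-2) = -1/4
g′′′(-2) = -3/8
g^(4)(-2) = -3/4
g^(5)(-2) = -15/8
Dividing each by k! gives the coefficients c_0, ..., c_5.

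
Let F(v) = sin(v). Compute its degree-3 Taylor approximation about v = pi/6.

Use the known series and substitute for the argument.
F(pi/6) = 1/2
F′(pi/6) = sqrt(3)/2
F′′(pi/6) = -1/2
F′′′(pi/6) = -sqrt(3)/2

-sqrt(3)*(v - pi/6)^3/12 - (v - pi/6)^2/4 + sqrt(3)*(v - pi/6)/2 + 1/2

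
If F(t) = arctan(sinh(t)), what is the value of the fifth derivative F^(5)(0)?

Plug the Maclaurin series of the inner function into that of the outer and collect terms.
The coefficient of t^5 in the expansion is 1/24, so F^(5)(0) = 5! * (1/24) = 5.

5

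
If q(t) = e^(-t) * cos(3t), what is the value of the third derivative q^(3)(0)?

Take the Cauchy product of the two expansions.
The coefficient of t^3 in the expansion is 13/3, so q′′′(0) = 3! * (13/3) = 26.

26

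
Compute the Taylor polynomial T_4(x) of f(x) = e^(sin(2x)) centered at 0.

-2*x^4 + 2*x^2 + 2*x + 1

Let u equal the inner series; expand the outer function in u and truncate.
f(0) = 1
f′(0) = 2
f′′(0) = 4
f′′′(0) = 0
f^(4)(0) = -48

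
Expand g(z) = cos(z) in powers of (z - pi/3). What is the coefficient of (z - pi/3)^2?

-1/4

Apply the Taylor formula c_k = f^(k)(a)/k!.
g(pi/3) = 1/2
g′(pi/3) = -sqrt(3)/2
g′′(pi/3) = -1/2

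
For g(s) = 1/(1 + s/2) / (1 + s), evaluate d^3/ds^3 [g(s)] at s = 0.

-45/4

Expand each factor separately, then convolve coefficients.
From the series, [s^3] g = -15/8; multiply by 3! = 6 to get -45/4.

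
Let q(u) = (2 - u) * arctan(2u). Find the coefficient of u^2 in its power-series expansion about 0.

Distribute the polynomial across the series and collect like powers.
q(0) = 0
q′(0) = 4
q′′(0) = -4
So c_2 = q′′(0)/2! = -2.

-2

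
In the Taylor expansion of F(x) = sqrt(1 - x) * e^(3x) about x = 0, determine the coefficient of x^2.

23/8

Take the Cauchy product of the two expansions.
F(0) = 1
F′(0) = 5/2
F′′(0) = 23/4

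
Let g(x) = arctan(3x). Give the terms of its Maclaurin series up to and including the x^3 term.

Differentiate repeatedly and evaluate at the center.
g(0) = 0
g′(0) = 3
g′′(0) = 0
g′′′(0) = -54

-9*x^3 + 3*x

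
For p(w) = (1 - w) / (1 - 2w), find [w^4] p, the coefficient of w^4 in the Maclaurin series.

Shift and add copies of the series according to the polynomial's terms.
p(0) = 1
p′(0) = 1
p′′(0) = 4
p′′′(0) = 24
p^(4)(0) = 192
So c_4 = p^(4)(0)/4! = 8.

8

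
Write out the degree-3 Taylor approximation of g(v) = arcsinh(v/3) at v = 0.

Compute the successive derivatives at the expansion point and divide by k!.
g(0) = 0
g′(0) = 1/3
g′′(0) = 0
g′′′(0) = -1/27
Dividing each by k! gives the coefficients c_0, ..., c_3.

-v^3/162 + v/3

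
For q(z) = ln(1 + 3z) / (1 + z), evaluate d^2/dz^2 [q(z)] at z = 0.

-15

Expand each factor separately, then convolve coefficients.
From the series, [z^2] q = -15/2; multiply by 2! = 2 to get -15.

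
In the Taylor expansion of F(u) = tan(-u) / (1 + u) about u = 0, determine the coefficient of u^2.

Take the Cauchy product of the two expansions.
[u^0] = 0;  [u^1] = -1;  [u^2] = 1.

1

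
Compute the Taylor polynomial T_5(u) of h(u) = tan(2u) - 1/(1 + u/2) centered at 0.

Expand each term separately and add.
[u^0] = -1;  [u^1] = 5/2;  [u^2] = -1/4;  [u^3] = 67/24;  [u^4] = -1/16;  [u^5] = 2063/480.

2063*u^5/480 - u^4/16 + 67*u^3/24 - u^2/4 + 5*u/2 - 1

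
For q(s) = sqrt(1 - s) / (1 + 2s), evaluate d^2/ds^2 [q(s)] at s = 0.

39/4

Expand each factor separately, then convolve coefficients.
From the series, [s^2] q = 39/8; multiply by 2! = 2 to get 39/4.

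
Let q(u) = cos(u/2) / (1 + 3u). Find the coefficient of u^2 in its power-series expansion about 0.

71/8

Expand each factor separately, then convolve coefficients.
[u^0] = 1;  [u^1] = -3;  [u^2] = 71/8.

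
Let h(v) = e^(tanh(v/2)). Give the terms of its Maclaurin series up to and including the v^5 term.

Plug the Maclaurin series of the inner function into that of the outer and collect terms.
[v^0] = 1;  [v^1] = 1/2;  [v^2] = 1/8;  [v^3] = -1/48;  [v^4] = -7/384;  [v^5] = -1/1280.

-v^5/1280 - 7*v^4/384 - v^3/48 + v^2/8 + v/2 + 1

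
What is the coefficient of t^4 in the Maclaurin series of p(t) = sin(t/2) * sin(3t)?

Take the Cauchy product of the two expansions.
[t^0] = 0;  [t^1] = 0;  [t^2] = 3/2;  [t^3] = 0;  [t^4] = -37/16.
So c_4 = p^(4)(0)/4! = -37/16.

-37/16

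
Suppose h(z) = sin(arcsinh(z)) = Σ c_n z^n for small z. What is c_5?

Let u equal the inner series; expand the outer function in u and truncate.
[z^0] = 0;  [z^1] = 1;  [z^2] = 0;  [z^3] = -1/3;  [z^4] = 0;  [z^5] = 1/6.

1/6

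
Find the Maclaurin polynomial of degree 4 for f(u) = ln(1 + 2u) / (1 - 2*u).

Use 1/(1 - r) = Σ r^k on the denominator, then take the Cauchy product.
f(0) = 0
f′(0) = 2
f′′(0) = 4
f′′′(0) = 40
f^(4)(0) = 224

28*u^4/3 + 20*u^3/3 + 2*u^2 + 2*u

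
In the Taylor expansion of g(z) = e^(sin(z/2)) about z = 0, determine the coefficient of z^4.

Compose series: expand the inner function first, then feed it into the outer expansion.
g(0) = 1
g′(0) = 1/2
g′′(0) = 1/4
g′′′(0) = 0
g^(4)(0) = -3/16

-1/128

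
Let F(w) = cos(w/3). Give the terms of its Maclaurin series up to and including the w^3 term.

Compute the successive derivatives at the expansion point and divide by k!.
[w^0] = 1;  [w^1] = 0;  [w^2] = -1/18;  [w^3] = 0.

1 - w^2/18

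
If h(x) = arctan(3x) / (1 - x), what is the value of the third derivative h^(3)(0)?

Multiply the two series term by term and collect like powers.
From the series, [x^3] h = -6; multiply by 3! = 6 to get -36.

-36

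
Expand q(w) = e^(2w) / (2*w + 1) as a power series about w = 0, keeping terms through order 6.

212*w^6/9 - 176*w^5/15 + 6*w^4 - 8*w^3/3 + 2*w^2 + 1

Use 1/(1 - r) = Σ r^k on the denominator, then take the Cauchy product.
q(0) = 1
q′(0) = 0
q′′(0) = 4
q′′′(0) = -16
q^(4)(0) = 144
q^(5)(0) = -1408
q^(6)(0) = 16960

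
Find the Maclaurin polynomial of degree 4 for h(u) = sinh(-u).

-u^3/6 - u

h(0) = 0
h′(0) = -1
h′′(0) = 0
h′′′(0) = -1
h^(4)(0) = 0
The Taylor polynomial is Σ h^(k)(0)/k! · u^k.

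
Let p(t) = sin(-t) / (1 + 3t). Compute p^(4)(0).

636

Expand each factor separately, then convolve coefficients.
From the series, [t^4] p = 53/2; multiply by 4! = 24 to get 636.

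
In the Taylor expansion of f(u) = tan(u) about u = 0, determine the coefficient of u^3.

1/3

[u^0] = 0;  [u^1] = 1;  [u^2] = 0;  [u^3] = 1/3.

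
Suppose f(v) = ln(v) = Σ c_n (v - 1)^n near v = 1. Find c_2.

f(1) = 0
f′(1) = 1
f′′(1) = -1
Dividing each by k! gives the coefficients c_0, ..., c_2.

-1/2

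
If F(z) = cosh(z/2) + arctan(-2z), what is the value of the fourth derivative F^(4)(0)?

1/16

Combine the two series term by term.
The coefficient of z^4 in the expansion is 1/384, so F^(4)(0) = 4! * (1/384) = 1/16.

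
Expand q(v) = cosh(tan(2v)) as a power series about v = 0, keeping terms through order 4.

Let u equal the inner series; expand the outer function in u and truncate.
[v^0] = 1;  [v^1] = 0;  [v^2] = 2;  [v^3] = 0;  [v^4] = 6.

6*v^4 + 2*v^2 + 1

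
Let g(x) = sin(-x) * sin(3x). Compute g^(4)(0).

120

Multiply the two series term by term and collect like powers.
The coefficient of x^4 in the expansion is 5, so g^(4)(0) = 4! * (5) = 120.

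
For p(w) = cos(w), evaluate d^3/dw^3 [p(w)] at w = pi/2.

The coefficient of (w - pi/2)^3 in the expansion is 1/6, so p′′′(pi/2) = 3! * (1/6) = 1.

1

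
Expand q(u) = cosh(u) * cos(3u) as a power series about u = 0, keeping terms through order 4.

Write out both Maclaurin series and multiply, keeping only the needed powers.
q(0) = 1
q′(0) = 0
q′′(0) = -8
q′′′(0) = 0
q^(4)(0) = 28
Dividing each by k! gives the coefficients c_0, ..., c_4.

7*u^4/6 - 4*u^2 + 1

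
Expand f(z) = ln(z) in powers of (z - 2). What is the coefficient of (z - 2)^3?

1/24

[(z - 2)^0] = ln(2);  [(z - 2)^1] = 1/2;  [(z - 2)^2] = -1/8;  [(z - 2)^3] = 1/24.
So c_3 = f′′′(2)/3! = 1/24.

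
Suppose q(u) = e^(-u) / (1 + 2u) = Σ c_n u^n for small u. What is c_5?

-6331/120

Write out both Maclaurin series and multiply, keeping only the needed powers.
q(0) = 1
q′(0) = -3
q′′(0) = 13
q′′′(0) = -79
q^(4)(0) = 633
q^(5)(0) = -6331
The Taylor polynomial is Σ q^(k)(0)/k! · u^k.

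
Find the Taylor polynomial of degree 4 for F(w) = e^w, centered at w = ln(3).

(w - ln(3))^4/8 + (w - ln(3))^3/2 + 3*(w - ln(3))^2/2 + 3*(w - ln(3)) + 3

[(w - ln(3))^0] = 3;  [(w - ln(3))^1] = 3;  [(w - ln(3))^2] = 3/2;  [(w - ln(3))^3] = 1/2;  [(w - ln(3))^4] = 1/8.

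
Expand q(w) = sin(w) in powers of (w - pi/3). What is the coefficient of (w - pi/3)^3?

q(pi/3) = sqrt(3)/2
q′(pi/3) = 1/2
q′′(pi/3) = -sqrt(3)/2
q′′′(pi/3) = -1/2
So c_3 = q′′′(pi/3)/3! = -1/12.

-1/12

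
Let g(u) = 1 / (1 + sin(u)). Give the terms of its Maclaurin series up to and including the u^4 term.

Expand as Σ (-1)^k u^k with u equal to the inner function's series.
[u^0] = 1;  [u^1] = -1;  [u^2] = 1;  [u^3] = -5/6;  [u^4] = 2/3.

2*u^4/3 - 5*u^3/6 + u^2 - u + 1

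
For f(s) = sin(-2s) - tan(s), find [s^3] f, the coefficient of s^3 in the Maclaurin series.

Combine the two series term by term.
f(0) = 0
f′(0) = -3
f′′(0) = 0
f′′′(0) = 6
So c_3 = f′′′(0)/3! = 1.

1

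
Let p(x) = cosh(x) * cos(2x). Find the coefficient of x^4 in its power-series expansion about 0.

-7/24

Multiply the two series term by term and collect like powers.
p(0) = 1
p′(0) = 0
p′′(0) = -3
p′′′(0) = 0
p^(4)(0) = -7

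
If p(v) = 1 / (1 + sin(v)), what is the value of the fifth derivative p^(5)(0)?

-61

Use the geometric series for the reciprocal, then substitute.
From the series, [v^5] p = -61/120; multiply by 5! = 120 to get -61.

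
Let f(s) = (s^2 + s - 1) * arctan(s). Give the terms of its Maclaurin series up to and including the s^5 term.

Distribute the polynomial across the series and collect like powers.

-8*s^5/15 - s^4/3 + 4*s^3/3 + s^2 - s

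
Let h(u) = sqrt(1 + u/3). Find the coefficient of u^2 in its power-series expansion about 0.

-1/72

Apply the Taylor formula c_k = f^(k)(a)/k!.
[u^0] = 1;  [u^1] = 1/6;  [u^2] = -1/72.
So c_2 = h′′(0)/2! = -1/72.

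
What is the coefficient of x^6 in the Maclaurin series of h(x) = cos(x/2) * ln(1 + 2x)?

Write out both Maclaurin series and multiply, keeping only the needed powers.
h(0) = 0
h′(0) = 2
h′′(0) = -4
h′′′(0) = 29/2
h^(4)(0) = -90
h^(5)(0) = 5829/8
h^(6)(0) = -29295/4

-651/64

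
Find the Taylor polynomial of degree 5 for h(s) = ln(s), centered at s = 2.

h(2) = ln(2)
h′(2) = 1/2
h′′(2) = -1/4
h′′′(2) = 1/4
h^(4)(2) = -3/8
h^(5)(2) = 3/4

(s - 2)^5/160 - (s - 2)^4/64 + (s - 2)^3/24 - (s - 2)^2/8 + (s - 2)/2 + ln(2)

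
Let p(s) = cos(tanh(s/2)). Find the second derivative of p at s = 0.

-1/4

Let u equal the inner series; expand the outer function in u and truncate.
The coefficient of s^2 in the expansion is -1/8, so p′′(0) = 2! * (-1/8) = -1/4.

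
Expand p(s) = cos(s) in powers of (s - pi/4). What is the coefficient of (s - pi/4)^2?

Use the known series and substitute for the argument.
p(pi/4) = sqrt(2)/2
p′(pi/4) = -sqrt(2)/2
p′′(pi/4) = -sqrt(2)/2

-sqrt(2)/4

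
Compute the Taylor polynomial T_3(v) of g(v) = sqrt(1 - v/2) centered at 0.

g(0) = 1
g′(0) = -1/4
g′′(0) = -1/16
g′′′(0) = -3/64

-v^3/128 - v^2/32 - v/4 + 1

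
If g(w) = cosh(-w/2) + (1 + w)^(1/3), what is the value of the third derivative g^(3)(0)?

Combine the two series term by term.
The coefficient of w^3 in the expansion is 5/81, so g′′′(0) = 3! * (5/81) = 10/27.

10/27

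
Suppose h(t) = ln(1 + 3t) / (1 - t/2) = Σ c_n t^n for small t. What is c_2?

-3

Take the Cauchy product of the two expansions.
h(0) = 0
h′(0) = 3
h′′(0) = -6
Dividing each by k! gives the coefficients c_0, ..., c_2.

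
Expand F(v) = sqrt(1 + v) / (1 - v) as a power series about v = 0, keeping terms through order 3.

23*v^3/16 + 11*v^2/8 + 3*v/2 + 1

Write out both Maclaurin series and multiply, keeping only the needed powers.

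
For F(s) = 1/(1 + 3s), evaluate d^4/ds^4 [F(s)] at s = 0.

1944

Apply the Taylor formula c_k = f^(k)(a)/k!.
The coefficient of s^4 in the expansion is 81, so F^(4)(0) = 4! * (81) = 1944.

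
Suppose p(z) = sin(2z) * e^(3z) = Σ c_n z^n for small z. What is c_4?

5

Take the Cauchy product of the two expansions.
[z^0] = 0;  [z^1] = 2;  [z^2] = 6;  [z^3] = 23/3;  [z^4] = 5.
So c_4 = p^(4)(0)/4! = 5.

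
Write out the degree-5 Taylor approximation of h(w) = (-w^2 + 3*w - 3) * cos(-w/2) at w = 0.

w^5/128 + 15*w^4/128 - 3*w^3/8 - 5*w^2/8 + 3*w - 3

Multiply each power in the prefactor through the base expansion.
h(0) = -3
h′(0) = 3
h′′(0) = -5/4
h′′′(0) = -9/4
h^(4)(0) = 45/16
h^(5)(0) = 15/16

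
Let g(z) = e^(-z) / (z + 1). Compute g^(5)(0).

-326

Use 1/(1 - r) = Σ r^k on the denominator, then take the Cauchy product.
From the series, [z^5] g = -163/60; multiply by 5! = 120 to get -326.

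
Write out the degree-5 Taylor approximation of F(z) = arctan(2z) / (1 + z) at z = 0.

86*z^5/15 + 2*z^4/3 - 2*z^3/3 - 2*z^2 + 2*z

Expand each factor separately, then convolve coefficients.
F(0) = 0
F′(0) = 2
F′′(0) = -4
F′′′(0) = -4
F^(4)(0) = 16
F^(5)(0) = 688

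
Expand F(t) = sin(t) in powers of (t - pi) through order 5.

Use the known series and substitute for the argument.
F(pi) = 0
F′(pi) = -1
F′′(pi) = 0
F′′′(pi) = 1
F^(4)(pi) = 0
F^(5)(pi) = -1
Then c_k = F^(k)(pi)/k! gives each Taylor coefficient.

-(t - pi)^5/120 + (t - pi)^3/6 - (t - pi)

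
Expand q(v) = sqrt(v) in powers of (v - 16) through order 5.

Compute the successive derivatives at the expansion point and divide by k!.
[(v - 16)^0] = 4;  [(v - 16)^1] = 1/8;  [(v - 16)^2] = -1/512;  [(v - 16)^3] = 1/16384;  [(v - 16)^4] = -5/2097152;  [(v - 16)^5] = 7/67108864.

7*(v - 16)^5/67108864 - 5*(v - 16)^4/2097152 + (v - 16)^3/16384 - (v - 16)^2/512 + (v - 16)/8 + 4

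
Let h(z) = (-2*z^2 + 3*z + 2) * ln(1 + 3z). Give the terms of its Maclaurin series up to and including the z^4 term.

-9*z^4/2 - 3*z^3/2 + 6*z

Multiply each power in the prefactor through the base expansion.
[z^0] = 0;  [z^1] = 6;  [z^2] = 0;  [z^3] = -3/2;  [z^4] = -9/2.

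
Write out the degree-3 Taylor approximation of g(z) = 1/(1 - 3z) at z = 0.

g(0) = 1
g′(0) = 3
g′′(0) = 18
g′′′(0) = 162

27*z^3 + 9*z^2 + 3*z + 1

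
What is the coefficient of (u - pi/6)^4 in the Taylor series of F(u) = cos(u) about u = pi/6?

F(pi/6) = sqrt(3)/2
F′(pi/6) = -1/2
F′′(pi/6) = -sqrt(3)/2
F′′′(pi/6) = 1/2
F^(4)(pi/6) = sqrt(3)/2
So c_4 = F^(4)(pi/6)/4! = sqrt(3)/48.

sqrt(3)/48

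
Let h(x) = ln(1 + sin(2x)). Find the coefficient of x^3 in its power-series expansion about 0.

Let u equal the inner series; expand the outer function in u and truncate.
h(0) = 0
h′(0) = 2
h′′(0) = -4
h′′′(0) = 8
So c_3 = h′′′(0)/3! = 4/3.

4/3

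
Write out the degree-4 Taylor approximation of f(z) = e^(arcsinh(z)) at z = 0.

Substitute the inner expansion into the outer series and collect powers.
f(0) = 1
f′(0) = 1
f′′(0) = 1
f′′′(0) = 0
f^(4)(0) = -3
The Taylor polynomial is Σ f^(k)(0)/k! · z^k.

-z^4/8 + z^2/2 + z + 1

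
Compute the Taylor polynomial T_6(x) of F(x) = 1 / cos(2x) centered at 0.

Write the quotient as an unknown series and match coefficients against numerator = denominator · series.

244*x^6/45 + 10*x^4/3 + 2*x^2 + 1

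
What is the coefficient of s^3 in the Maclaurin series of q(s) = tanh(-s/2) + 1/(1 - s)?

Add the two expansions coefficient-wise.
q(0) = 1
q′(0) = 1/2
q′′(0) = 2
q′′′(0) = 25/4

25/24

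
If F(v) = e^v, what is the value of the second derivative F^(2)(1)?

The coefficient of (v - 1)^2 in the expansion is e/2, so F′′(1) = 2! * (e/2) = e.

e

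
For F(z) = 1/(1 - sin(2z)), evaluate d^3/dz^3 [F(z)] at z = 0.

Plug the Maclaurin series of the inner function into that of the outer and collect terms.
The coefficient of z^3 in the expansion is 20/3, so F′′′(0) = 3! * (20/3) = 40.

40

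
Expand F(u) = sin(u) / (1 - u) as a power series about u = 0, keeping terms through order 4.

Multiply the numerator's expansion by the denominator's geometric series.
[u^0] = 0;  [u^1] = 1;  [u^2] = 1;  [u^3] = 5/6;  [u^4] = 5/6.

5*u^4/6 + 5*u^3/6 + u^2 + u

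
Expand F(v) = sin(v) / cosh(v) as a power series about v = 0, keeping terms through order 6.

Invert the denominator's series and multiply.
F(0) = 0
F′(0) = 1
F′′(0) = 0
F′′′(0) = -4
F^(4)(0) = 0
F^(5)(0) = 36
F^(6)(0) = 0

3*v^5/10 - 2*v^3/3 + v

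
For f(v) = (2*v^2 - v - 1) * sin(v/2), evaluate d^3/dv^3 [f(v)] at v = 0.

Shift and add copies of the series according to the polynomial's terms.
From the series, [v^3] f = 49/48; multiply by 3! = 6 to get 49/8.

49/8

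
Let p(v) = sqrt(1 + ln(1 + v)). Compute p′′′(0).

17/8

Let u equal the inner series; expand the outer function in u and truncate.
The coefficient of v^3 in the expansion is 17/48, so p′′′(0) = 3! * (17/48) = 17/8.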